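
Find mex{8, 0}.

1

0 is in the set but 1 is not, so the mex is 1.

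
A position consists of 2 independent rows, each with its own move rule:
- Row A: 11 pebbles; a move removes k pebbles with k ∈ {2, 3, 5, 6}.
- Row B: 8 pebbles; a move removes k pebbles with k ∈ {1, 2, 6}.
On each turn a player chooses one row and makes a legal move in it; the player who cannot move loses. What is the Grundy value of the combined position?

0

For row A, compute g(0), g(1), … with moves {2, 3, 5, 6}:
k:     0  1  2  3  4  5  6  7  8  9 10 11
g(k):  0  0  1  1  2  2  3  3  0  0  1  1
So g(11) = 1.
Build the Grundy sequence for row B with g(k) = mex{g(k−s) : s ∈ {1, 2, 6}, s ≤ k}:
g(0) = mex{} = 0
g(1) = mex{0} = 1
g(2) = mex{0,1} = 2
g(3) = mex{1,2} = 0
g(4) = mex{0,2} = 1
g(5) = mex{0,1} = 2
g(6) = mex{0,1,2} = 3
g(7) = mex{1,2,3} = 0
g(8) = mex{0,2,3} = 1
So g(8) = 1.
The value of a disjunctive sum is the nim-sum of the parts.
Combined value = 1 XOR 1 = 0.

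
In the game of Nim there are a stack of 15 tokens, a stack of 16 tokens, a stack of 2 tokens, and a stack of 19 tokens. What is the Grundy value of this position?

Bitwise XOR of the heap sizes:
  01111  (15)
  10000  (16)
  00010  (2)
  10011  (19)
  -----
  01110  (14)

14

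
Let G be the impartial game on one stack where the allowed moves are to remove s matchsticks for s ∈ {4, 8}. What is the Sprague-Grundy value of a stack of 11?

2

Compute g(0), g(1), … for moves {4, 8}:
k:     0  1  2  3  4  5  6  7  8  9 10 11
g(k):  0  0  0  0  1  1  1  1  2  2  2  2
So g(11) = 2.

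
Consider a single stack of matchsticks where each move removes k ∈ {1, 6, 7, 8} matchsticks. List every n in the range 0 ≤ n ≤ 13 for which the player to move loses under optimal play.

Compute g(0), g(1), … for moves {1, 6, 7, 8}:
g(0) = mex{} = 0
g(1) = mex{0} = 1
g(2) = mex{1} = 0
g(3) = mex{0} = 1
g(4) = mex{1} = 0
g(5) = mex{0} = 1
g(6) = mex{0,1} = 2
g(7) = mex{0,1,2} = 3
g(8) = mex{0,1,3} = 2
g(9) = mex{0,1,2} = 3
g(10) = mex{0,1,3} = 2
g(11) = mex{0,1,2} = 3
g(12) = mex{0,1,2,3} = 4
g(13) = mex{1,2,3,4} = 0
The P-positions (g = 0) in 0..13 are 0, 2, 4, 13.

0, 2, 4, 13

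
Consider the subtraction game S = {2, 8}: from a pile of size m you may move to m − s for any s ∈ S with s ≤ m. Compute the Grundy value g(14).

0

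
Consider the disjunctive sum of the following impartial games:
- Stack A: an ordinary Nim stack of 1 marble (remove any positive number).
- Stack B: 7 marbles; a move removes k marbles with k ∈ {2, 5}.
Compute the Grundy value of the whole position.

1

Stack A is a plain Nim stack of size 1, so its Grundy value is 1.
For stack B, compute g(0), g(1), … with moves {2, 5}:
k:     0  1  2  3  4  5  6  7
g(k):  0  0  1  1  0  2  1  0
So g(7) = 0.
By the Sprague-Grundy theorem, the Grundy value of a sum of independent games is the XOR of the component values.
Combined value = 1 XOR 0 = 1.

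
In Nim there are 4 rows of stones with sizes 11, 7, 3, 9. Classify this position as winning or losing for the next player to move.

Compute the nim-sum pairwise:
11 ⊕ 7 = 12
12 ⊕ 3 = 15
15 ⊕ 9 = 6
The nim-sum is 6 ≠ 0, so this is an N-position: the player to move can win.

Winning position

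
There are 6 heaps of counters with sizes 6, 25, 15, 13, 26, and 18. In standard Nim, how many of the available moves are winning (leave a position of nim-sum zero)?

3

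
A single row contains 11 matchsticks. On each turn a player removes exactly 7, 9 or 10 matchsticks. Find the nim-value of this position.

Grundy values for subtraction set {7, 9, 10}:
k:     0  1  2  3  4  5  6  7  8  9 10 11
g(k):  0  0  0  0  0  0  0  1  1  1  1  1
So g(11) = 1.

1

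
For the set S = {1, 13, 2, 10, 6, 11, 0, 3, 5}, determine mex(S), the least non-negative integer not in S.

4

The values 0, 1, 2, 3 are all present; 4 is the first non-negative integer missing from the set.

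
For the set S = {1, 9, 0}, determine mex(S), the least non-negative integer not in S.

The values 0, 1 are all present; 2 is the first non-negative integer missing from the set.

2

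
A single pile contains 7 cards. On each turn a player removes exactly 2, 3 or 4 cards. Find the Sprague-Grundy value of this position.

0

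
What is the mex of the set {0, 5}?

0 is in the set but 1 is not, so the mex is 1.

1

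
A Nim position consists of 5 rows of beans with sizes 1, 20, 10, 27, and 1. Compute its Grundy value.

5

Nim-sum: 1 ^ 20 ^ 10 ^ 27 ^ 1 = 5.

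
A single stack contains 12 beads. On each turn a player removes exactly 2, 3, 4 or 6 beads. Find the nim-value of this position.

Grundy values for subtraction set {2, 3, 4, 6}:
k:     0  1  2  3  4  5  6  7  8  9 10 11 12
g(k):  0  0  1  1  2  2  3  3  0  0  1  1  2
So g(12) = 2.

2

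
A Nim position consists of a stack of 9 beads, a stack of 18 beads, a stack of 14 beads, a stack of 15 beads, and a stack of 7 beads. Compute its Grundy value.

Nim-sum: 9 ^ 18 ^ 14 ^ 15 ^ 7 = 29.

29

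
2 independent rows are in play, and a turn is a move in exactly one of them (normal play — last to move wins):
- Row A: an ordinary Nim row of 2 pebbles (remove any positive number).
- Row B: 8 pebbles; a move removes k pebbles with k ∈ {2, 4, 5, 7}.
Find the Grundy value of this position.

Row A is a plain Nim row of size 2, so its Grundy value is 2.
Grundy values for row B (subtraction set {2, 4, 5, 7}):
k:     0  1  2  3  4  5  6  7  8
g(k):  0  0  1  1  2  2  3  3  4
So g(8) = 4.
By the Sprague-Grundy theorem, the Grundy value of a sum of independent games is the XOR of the component values.
Combined value = 2 ⊕ 4 = 6.

6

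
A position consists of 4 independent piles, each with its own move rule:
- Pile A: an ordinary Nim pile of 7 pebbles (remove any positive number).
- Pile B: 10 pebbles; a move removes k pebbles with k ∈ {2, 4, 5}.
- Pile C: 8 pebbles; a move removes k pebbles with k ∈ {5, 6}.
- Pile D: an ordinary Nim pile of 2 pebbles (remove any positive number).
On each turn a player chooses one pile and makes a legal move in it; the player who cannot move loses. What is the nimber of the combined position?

5

Pile A is a plain Nim pile of size 7, so its Grundy value is 7.
Build the Grundy sequence for pile B with g(k) = mex{g(k−s) : s ∈ {2, 4, 5}, s ≤ k}:
k:     0  1  2  3  4  5  6  7  8  9 10
g(k):  0  0  1  1  2  2  3  0  0  1  1
So g(10) = 1.
Build the Grundy sequence for pile C with g(k) = mex{g(k−s) : s ∈ {5, 6}, s ≤ k}:
g(0) = mex{} = 0
g(1) = mex{} = 0
g(2) = mex{} = 0
g(3) = mex{} = 0
g(4) = mex{} = 0
g(5) = mex{0} = 1
g(6) = mex{0} = 1
g(7) = mex{0} = 1
g(8) = mex{0} = 1
So g(8) = 1.
Pile D is a plain Nim pile of size 2, so its Grundy value is 2.
The value of a disjunctive sum is the nim-sum of the parts.
Combined value = 7 XOR 1 XOR 1 XOR 2 = 5.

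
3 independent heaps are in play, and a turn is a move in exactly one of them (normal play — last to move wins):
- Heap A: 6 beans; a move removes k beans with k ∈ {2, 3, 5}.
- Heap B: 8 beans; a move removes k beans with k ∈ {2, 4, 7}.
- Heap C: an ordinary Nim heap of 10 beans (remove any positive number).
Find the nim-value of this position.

Build the Grundy sequence for heap A with g(k) = mex{g(k−s) : s ∈ {2, 3, 5}, s ≤ k}:
k:     0  1  2  3  4  5  6
g(k):  0  0  1  1  2  2  3
So g(6) = 3.
Build the Grundy sequence for heap B with g(k) = mex{g(k−s) : s ∈ {2, 4, 7}, s ≤ k}:
k:     0  1  2  3  4  5  6  7  8
g(k):  0  0  1  1  2  2  0  3  1
So g(8) = 1.
Heap C is a plain Nim heap of size 10, so its Grundy value is 10.
The value of a disjunctive sum is the nim-sum of the parts.
Combined value = 3 ⊕ 1 ⊕ 10 = 8.

8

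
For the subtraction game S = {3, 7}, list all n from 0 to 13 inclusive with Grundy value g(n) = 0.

0, 1, 2, 6, 10, 11, 12

Grundy values for subtraction set {3, 7}:
k:     0  1  2  3  4  5  6  7  8  9 10 11 12 13
g(k):  0  0  0  1  1  1  0  2  2  1  0  0  0  1
The P-positions (g = 0) in 0..13 are 0, 1, 2, 6, 10, 11, 12.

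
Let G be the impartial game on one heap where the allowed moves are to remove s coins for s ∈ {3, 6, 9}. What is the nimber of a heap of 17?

Build the Grundy sequence with g(k) = mex{g(k−s) : s ∈ {3, 6, 9}, s ≤ k}:
k:     0  1  2  3  4  5  6  7  8  9 10 11 12 13 14 15 16 17
g(k):  0  0  0  1  1  1  2  2  2  3  3  3  0  0  0  1  1  1
So g(17) = 1.

1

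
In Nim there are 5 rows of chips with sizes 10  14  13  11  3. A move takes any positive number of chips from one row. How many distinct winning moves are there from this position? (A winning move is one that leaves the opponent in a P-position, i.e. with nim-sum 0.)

Compute the nim-sum pairwise:
10 ⊕ 14 = 4
4 ⊕ 13 = 9
9 ⊕ 11 = 2
2 ⊕ 3 = 1
The overall nim-sum is X = 1. A row of size p has a winning move iff p XOR X < p (reduce it to p XOR X).
  10: 10 XOR 1 = 11 ≥ 10 — no move.
  14: 14 XOR 1 = 15 ≥ 14 — no move.
  13: 13 XOR 1 = 12 < 13 — winning move (to 12).
  11: 11 XOR 1 = 10 < 11 — winning move (to 10).
  3: 3 XOR 1 = 2 < 3 — winning move (to 2).
That gives 3 winning moves.

3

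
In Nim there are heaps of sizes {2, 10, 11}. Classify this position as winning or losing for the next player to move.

Winning position

Nim-sum: 2 ^ 10 ^ 11 = 3.
The nim-sum is 3 ≠ 0, so this is an N-position: the player to move can win.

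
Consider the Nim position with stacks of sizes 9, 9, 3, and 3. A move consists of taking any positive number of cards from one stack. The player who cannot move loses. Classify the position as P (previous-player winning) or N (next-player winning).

Compute the nim-sum pairwise:
9 XOR 9 = 0
0 XOR 3 = 3
3 XOR 3 = 0
The nim-sum is 0, so this is a P-position: the player to move is in a losing position under optimal play.

P-position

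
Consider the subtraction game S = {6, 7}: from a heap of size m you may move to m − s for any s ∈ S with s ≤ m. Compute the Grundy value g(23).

1

Grundy values for subtraction set {6, 7}:
k:     0  1  2  3  4  5  6  7  8  9 10 11 12 13 14 15 16 17 18 19 20 21 22 23
g(k):  0  0  0  0  0  0  1  1  1  1  1  1  2  0  0  0  0  0  0  1  1  1  1  1
So g(23) = 1.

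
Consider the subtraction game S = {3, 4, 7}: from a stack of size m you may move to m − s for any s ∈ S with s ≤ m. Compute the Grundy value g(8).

2

Grundy values for subtraction set {3, 4, 7}:
k:     0  1  2  3  4  5  6  7  8
g(k):  0  0  0  1  1  1  2  2  2
So g(8) = 2.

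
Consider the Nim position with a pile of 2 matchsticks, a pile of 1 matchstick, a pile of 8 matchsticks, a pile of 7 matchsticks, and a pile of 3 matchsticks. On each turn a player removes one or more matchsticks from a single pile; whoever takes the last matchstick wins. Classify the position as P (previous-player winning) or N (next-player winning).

N-position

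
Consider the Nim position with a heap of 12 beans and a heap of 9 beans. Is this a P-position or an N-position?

In binary:
  1100  (12)
  1001  (9)
  ----
  0101  (5)
The nim-sum is 5 ≠ 0, so this is an N-position: the player to move can win.

N-position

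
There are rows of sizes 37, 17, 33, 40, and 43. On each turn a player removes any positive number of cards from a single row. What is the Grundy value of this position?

22

Nim-sum: 37 ⊕ 17 ⊕ 33 ⊕ 40 ⊕ 43 = 22.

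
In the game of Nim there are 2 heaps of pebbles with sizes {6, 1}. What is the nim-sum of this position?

7

Nim-sum: 6 ^ 1 = 7.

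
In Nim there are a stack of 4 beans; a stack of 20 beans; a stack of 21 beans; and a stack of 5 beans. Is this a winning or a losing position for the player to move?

Losing position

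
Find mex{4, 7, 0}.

1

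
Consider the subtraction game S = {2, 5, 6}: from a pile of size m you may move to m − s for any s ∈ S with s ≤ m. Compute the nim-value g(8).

0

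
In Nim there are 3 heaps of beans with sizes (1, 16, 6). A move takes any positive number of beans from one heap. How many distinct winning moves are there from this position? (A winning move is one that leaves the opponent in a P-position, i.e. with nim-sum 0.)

1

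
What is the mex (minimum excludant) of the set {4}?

0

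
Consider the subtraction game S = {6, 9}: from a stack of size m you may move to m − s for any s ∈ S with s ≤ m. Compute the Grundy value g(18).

0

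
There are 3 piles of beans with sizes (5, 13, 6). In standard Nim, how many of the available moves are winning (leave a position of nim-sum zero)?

1

Compute the nim-sum pairwise:
5 ^ 13 = 8
8 ^ 6 = 14
The overall nim-sum is X = 14. A pile of size p has a winning move iff p XOR X < p (reduce it to p XOR X).
  5: 5 XOR 14 = 11 ≥ 5 — no move.
  13: 13 XOR 14 = 3 < 13 — winning move (to 3).
  6: 6 XOR 14 = 8 ≥ 6 — no move.
That gives 1 winning move.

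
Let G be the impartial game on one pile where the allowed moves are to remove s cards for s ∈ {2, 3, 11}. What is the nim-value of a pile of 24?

0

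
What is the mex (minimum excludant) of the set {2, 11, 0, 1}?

3

The values 0, 1, 2 are all present; 3 is the first non-negative integer missing from the set.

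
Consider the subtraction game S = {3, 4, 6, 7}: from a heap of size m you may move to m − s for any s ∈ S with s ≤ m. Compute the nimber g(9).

Build the Grundy sequence with g(k) = mex{g(k−s) : s ∈ {3, 4, 6, 7}, s ≤ k}:
k:     0  1  2  3  4  5  6  7  8  9
g(k):  0  0  0  1  1  1  2  2  2  3
So g(9) = 3.

3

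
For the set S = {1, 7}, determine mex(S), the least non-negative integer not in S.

0 is not in the set, so the mex is 0.

0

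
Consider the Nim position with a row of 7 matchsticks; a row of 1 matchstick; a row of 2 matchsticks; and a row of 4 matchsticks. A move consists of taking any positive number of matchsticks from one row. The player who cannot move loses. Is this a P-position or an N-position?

Compute the nim-sum pairwise:
7 ⊕ 1 = 6
6 ⊕ 2 = 4
4 ⊕ 4 = 0
The nim-sum is 0, so this is a P-position: the player to move is in a losing position under optimal play.

P-position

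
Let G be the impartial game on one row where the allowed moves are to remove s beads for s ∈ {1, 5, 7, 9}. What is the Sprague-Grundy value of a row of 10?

0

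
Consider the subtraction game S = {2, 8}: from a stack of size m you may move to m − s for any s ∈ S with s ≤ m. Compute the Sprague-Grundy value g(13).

1

Grundy values for subtraction set {2, 8}:
g(0) = mex{} = 0
g(1) = mex{} = 0
g(2) = mex{0} = 1
g(3) = mex{0} = 1
g(4) = mex{1} = 0
g(5) = mex{1} = 0
g(6) = mex{0} = 1
g(7) = mex{0} = 1
g(8) = mex{0,1} = 2
g(9) = mex{0,1} = 2
g(10) = mex{1,2} = 0
g(11) = mex{1,2} = 0
g(12) = mex{0} = 1
g(13) = mex{0} = 1
So g(13) = 1.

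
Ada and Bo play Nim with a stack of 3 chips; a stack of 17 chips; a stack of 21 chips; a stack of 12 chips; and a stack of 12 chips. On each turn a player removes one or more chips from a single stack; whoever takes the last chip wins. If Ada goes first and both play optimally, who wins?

Ada wins

Nim-sum: 3 XOR 17 XOR 21 XOR 12 XOR 12 = 7.
The nim-sum is 7 ≠ 0, so this is an N-position: the player to move can win; Ada has a winning move.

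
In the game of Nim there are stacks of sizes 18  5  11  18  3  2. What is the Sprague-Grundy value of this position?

15

In binary:
  10010  (18)
  00101  (5)
  01011  (11)
  10010  (18)
  00011  (3)
  00010  (2)
  -----
  01111  (15)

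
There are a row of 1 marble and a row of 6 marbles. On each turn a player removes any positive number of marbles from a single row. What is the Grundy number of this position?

Compute the nim-sum pairwise:
1 ⊕ 6 = 7

7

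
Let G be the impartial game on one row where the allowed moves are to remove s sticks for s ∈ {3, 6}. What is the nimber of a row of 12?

1

Compute g(0), g(1), … for moves {3, 6}:
k:     0  1  2  3  4  5  6  7  8  9 10 11 12
g(k):  0  0  0  1  1  1  2  2  2  0  0  0  1
So g(12) = 1.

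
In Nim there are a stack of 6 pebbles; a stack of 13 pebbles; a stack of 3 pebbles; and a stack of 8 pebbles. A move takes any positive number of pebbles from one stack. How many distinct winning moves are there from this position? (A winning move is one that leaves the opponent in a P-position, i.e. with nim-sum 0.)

0

Compute the nim-sum pairwise:
6 ⊕ 13 = 11
11 ⊕ 3 = 8
8 ⊕ 8 = 0
The nim-sum is already 0, so every move leaves a nonzero nim-sum — there are no winning moves.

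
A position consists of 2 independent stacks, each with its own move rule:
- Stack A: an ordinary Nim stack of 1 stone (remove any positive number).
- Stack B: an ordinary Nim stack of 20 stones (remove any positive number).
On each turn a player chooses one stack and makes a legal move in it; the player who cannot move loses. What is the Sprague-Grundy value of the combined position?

21

Stack A is a plain Nim stack of size 1, so its Grundy value is 1.
Stack B is a plain Nim stack of size 20, so its Grundy value is 20.
By the Sprague-Grundy theorem, the Grundy value of a sum of independent games is the XOR of the component values.
Combined value = 1 ⊕ 20 = 21.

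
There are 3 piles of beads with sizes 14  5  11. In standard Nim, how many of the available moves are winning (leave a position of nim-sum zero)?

0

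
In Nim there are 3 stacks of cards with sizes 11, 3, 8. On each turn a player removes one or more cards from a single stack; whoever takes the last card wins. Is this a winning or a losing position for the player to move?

Losing position

Compute the nim-sum pairwise:
11 XOR 3 = 8
8 XOR 8 = 0
The nim-sum is 0, so this is a P-position: the player to move is in a losing position under optimal play.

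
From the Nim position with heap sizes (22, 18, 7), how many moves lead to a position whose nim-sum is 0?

Write each in binary and XOR column by column:
  10110  (22)
  10010  (18)
  00111  (7)
  -----
  00011  (3)
The overall nim-sum is X = 3. A heap of size p has a winning move iff p XOR X < p (reduce it to p XOR X).
  22: 22 XOR 3 = 21 < 22 — winning move (to 21).
  18: 18 XOR 3 = 17 < 18 — winning move (to 17).
  7: 7 XOR 3 = 4 < 7 — winning move (to 4).
That gives 3 winning moves.

3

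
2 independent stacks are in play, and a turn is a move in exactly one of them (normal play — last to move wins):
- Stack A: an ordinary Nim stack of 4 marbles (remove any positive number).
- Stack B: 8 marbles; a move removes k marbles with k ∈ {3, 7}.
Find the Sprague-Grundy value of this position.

Stack A is a plain Nim stack of size 4, so its Grundy value is 4.
Build the Grundy sequence for stack B with g(k) = mex{g(k−s) : s ∈ {3, 7}, s ≤ k}:
k:     0  1  2  3  4  5  6  7  8
g(k):  0  0  0  1  1  1  0  2  2
So g(8) = 2.
By the Sprague-Grundy theorem, the Grundy value of a sum of independent games is the XOR of the component values.
Combined value = 4 XOR 2 = 6.

6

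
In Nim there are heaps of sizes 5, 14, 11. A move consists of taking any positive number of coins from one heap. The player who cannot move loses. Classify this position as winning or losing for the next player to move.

Losing position

Nim-sum: 5 ^ 14 ^ 11 = 0.
The nim-sum is 0, so this is a P-position: the player to move is in a losing position under optimal play.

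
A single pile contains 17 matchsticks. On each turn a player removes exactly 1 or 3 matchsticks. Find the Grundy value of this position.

Build the Grundy sequence with g(k) = mex{g(k−s) : s ∈ {1, 3}, s ≤ k}:
k:     0  1  2  3  4  5  6  7  8  9 10 11 12 13 14 15 16 17
g(k):  0  1  0  1  0  1  0  1  0  1  0  1  0  1  0  1  0  1
So g(17) = 1.

1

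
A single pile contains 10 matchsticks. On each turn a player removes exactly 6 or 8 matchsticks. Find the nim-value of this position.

1

Build the Grundy sequence with g(k) = mex{g(k−s) : s ∈ {6, 8}, s ≤ k}:
k:     0  1  2  3  4  5  6  7  8  9 10
g(k):  0  0  0  0  0  0  1  1  1  1  1
So g(10) = 1.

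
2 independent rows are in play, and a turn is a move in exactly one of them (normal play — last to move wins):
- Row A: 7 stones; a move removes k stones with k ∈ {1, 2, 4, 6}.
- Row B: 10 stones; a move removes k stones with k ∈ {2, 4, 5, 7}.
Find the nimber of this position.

Build the Grundy sequence for row A with g(k) = mex{g(k−s) : s ∈ {1, 2, 4, 6}, s ≤ k}:
k:     0  1  2  3  4  5  6  7
g(k):  0  1  2  0  1  2  3  4
So g(7) = 4.
Build the Grundy sequence for row B with g(k) = mex{g(k−s) : s ∈ {2, 4, 5, 7}, s ≤ k}:
g(0) = mex{} = 0
g(1) = mex{} = 0
g(2) = mex{0} = 1
g(3) = mex{0} = 1
g(4) = mex{0,1} = 2
g(5) = mex{0,1} = 2
g(6) = mex{0,1,2} = 3
g(7) = mex{0,1,2} = 3
g(8) = mex{0,1,2,3} = 4
g(9) = mex{1,2,3} = 0
g(10) = mex{1,2,3,4} = 0
So g(10) = 0.
The value of a disjunctive sum is the nim-sum of the parts.
Combined value = 4 ⊕ 0 = 4.

4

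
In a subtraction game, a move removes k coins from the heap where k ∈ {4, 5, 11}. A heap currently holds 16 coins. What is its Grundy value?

Grundy values for subtraction set {4, 5, 11}:
k:     0  1  2  3  4  5  6  7  8  9 10 11 12 13 14 15 16
g(k):  0  0  0  0  1  1  1  1  2  0  0  2  3  1  1  3  0
So g(16) = 0.

0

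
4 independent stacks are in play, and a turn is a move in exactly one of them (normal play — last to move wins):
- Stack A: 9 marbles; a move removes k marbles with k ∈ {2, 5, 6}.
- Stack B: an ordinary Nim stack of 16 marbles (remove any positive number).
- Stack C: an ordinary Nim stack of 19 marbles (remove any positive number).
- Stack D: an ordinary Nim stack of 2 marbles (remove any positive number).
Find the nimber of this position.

For stack A, compute g(0), g(1), … with moves {2, 5, 6}:
k:     0  1  2  3  4  5  6  7  8  9
g(k):  0  0  1  1  0  2  1  3  0  2
So g(9) = 2.
Stack B is a plain Nim stack of size 16, so its Grundy value is 16.
Stack C is a plain Nim stack of size 19, so its Grundy value is 19.
Stack D is a plain Nim stack of size 2, so its Grundy value is 2.
The value of a disjunctive sum is the nim-sum of the parts.
Combined value = 2 XOR 16 XOR 19 XOR 2 = 3.

3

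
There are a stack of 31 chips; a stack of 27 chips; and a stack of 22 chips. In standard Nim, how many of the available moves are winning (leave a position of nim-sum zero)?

3

Nim-sum: 31 ⊕ 27 ⊕ 22 = 18.
The overall nim-sum is X = 18. A stack of size p has a winning move iff p XOR X < p (reduce it to p XOR X).
  31: 31 XOR 18 = 13 < 31 — winning move (to 13).
  27: 27 XOR 18 = 9 < 27 — winning move (to 9).
  22: 22 XOR 18 = 4 < 22 — winning move (to 4).
That gives 3 winning moves.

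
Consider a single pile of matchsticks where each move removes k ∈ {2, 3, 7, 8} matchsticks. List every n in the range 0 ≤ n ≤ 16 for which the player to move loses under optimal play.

0, 1, 5, 6, 10, 11, 15, 16

Compute g(0), g(1), … for moves {2, 3, 7, 8}:
k:     0  1  2  3  4  5  6  7  8  9 10 11 12 13 14 15 16
g(k):  0  0  1  1  2  0  0  1  1  2  0  0  1  1  2  0  0
The P-positions (g = 0) in 0..16 are 0, 1, 5, 6, 10, 11, 15, 16.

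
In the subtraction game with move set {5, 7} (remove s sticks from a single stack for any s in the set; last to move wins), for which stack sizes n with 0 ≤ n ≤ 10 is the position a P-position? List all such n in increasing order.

0, 1, 2, 3, 4

Build the Grundy sequence with g(k) = mex{g(k−s) : s ∈ {5, 7}, s ≤ k}:
k:     0  1  2  3  4  5  6  7  8  9 10
g(k):  0  0  0  0  0  1  1  1  1  1  2
The P-positions (g = 0) in 0..10 are 0, 1, 2, 3, 4.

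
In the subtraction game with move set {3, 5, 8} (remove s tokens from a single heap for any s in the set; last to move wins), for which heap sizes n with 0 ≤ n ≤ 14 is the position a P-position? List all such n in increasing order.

Build the Grundy sequence with g(k) = mex{g(k−s) : s ∈ {3, 5, 8}, s ≤ k}:
g(0) = mex{} = 0
g(1) = mex{} = 0
g(2) = mex{} = 0
g(3) = mex{0} = 1
g(4) = mex{0} = 1
g(5) = mex{0} = 1
g(6) = mex{0,1} = 2
g(7) = mex{0,1} = 2
g(8) = mex{0,1} = 2
g(9) = mex{0,1,2} = 3
g(10) = mex{0,1,2} = 3
g(11) = mex{1,2} = 0
g(12) = mex{1,2,3} = 0
g(13) = mex{1,2,3} = 0
g(14) = mex{0,2,3} = 1
The P-positions (g = 0) in 0..14 are 0, 1, 2, 11, 12, 13.

0, 1, 2, 11, 12, 13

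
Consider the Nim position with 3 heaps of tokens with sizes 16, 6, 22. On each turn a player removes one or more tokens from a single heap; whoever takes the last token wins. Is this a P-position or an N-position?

P-position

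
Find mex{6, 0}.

1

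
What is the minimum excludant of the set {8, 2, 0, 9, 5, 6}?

1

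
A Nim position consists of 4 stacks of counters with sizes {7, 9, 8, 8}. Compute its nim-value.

Bitwise XOR of the heap sizes:
  0111  (7)
  1001  (9)
  1000  (8)
  1000  (8)
  ----
  1110  (14)

14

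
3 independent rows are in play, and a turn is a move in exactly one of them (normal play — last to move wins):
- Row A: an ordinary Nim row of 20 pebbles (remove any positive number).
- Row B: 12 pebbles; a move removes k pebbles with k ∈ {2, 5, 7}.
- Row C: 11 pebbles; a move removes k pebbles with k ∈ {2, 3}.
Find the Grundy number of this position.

21

Row A is a plain Nim row of size 20, so its Grundy value is 20.
For row B, compute g(0), g(1), … with moves {2, 5, 7}:
k:     0  1  2  3  4  5  6  7  8  9 10 11 12
g(k):  0  0  1  1  0  2  1  3  2  2  0  3  1
So g(12) = 1.
For row C, compute g(0), g(1), … with moves {2, 3}:
k:     0  1  2  3  4  5  6  7  8  9 10 11
g(k):  0  0  1  1  2  0  0  1  1  2  0  0
So g(11) = 0.
The value of a disjunctive sum is the nim-sum of the parts.
Combined value = 20 ⊕ 1 ⊕ 0 = 21.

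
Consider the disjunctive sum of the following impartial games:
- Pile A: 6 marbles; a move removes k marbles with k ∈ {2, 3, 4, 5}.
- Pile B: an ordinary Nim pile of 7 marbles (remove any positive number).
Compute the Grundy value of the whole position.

4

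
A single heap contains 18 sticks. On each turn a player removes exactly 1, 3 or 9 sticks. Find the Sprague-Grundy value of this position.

Grundy values for subtraction set {1, 3, 9}:
k:     0  1  2  3  4  5  6  7  8  9 10 11 12 13 14 15 16 17 18
g(k):  0  1  0  1  0  1  0  1  0  1  0  1  0  1  0  1  0  1  0
So g(18) = 0.

0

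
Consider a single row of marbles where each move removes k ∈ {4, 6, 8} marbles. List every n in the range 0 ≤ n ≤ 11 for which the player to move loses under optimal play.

0, 1, 2, 3

Build the Grundy sequence with g(k) = mex{g(k−s) : s ∈ {4, 6, 8}, s ≤ k}:
k:     0  1  2  3  4  5  6  7  8  9 10 11
g(k):  0  0  0  0  1  1  1  1  2  2  2  2
The P-positions (g = 0) in 0..11 are 0, 1, 2, 3.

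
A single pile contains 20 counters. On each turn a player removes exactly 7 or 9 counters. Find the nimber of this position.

0

Compute g(0), g(1), … for moves {7, 9}:
k:     0  1  2  3  4  5  6  7  8  9 10 11 12 13 14 15 16 17 18 19 20
g(k):  0  0  0  0  0  0  0  1  1  1  1  1  1  1  2  2  0  0  0  0  0
So g(20) = 0.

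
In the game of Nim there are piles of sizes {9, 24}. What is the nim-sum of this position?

Write each in binary and XOR column by column:
  01001  (9)
  11000  (24)
  -----
  10001  (17)

17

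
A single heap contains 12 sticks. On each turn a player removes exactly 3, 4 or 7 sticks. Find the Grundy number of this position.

Grundy values for subtraction set {3, 4, 7}:
k:     0  1  2  3  4  5  6  7  8  9 10 11 12
g(k):  0  0  0  1  1  1  2  2  2  3  0  0  0
So g(12) = 0.

0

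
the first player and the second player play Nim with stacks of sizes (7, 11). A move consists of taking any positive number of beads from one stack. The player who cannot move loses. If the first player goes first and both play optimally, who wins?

Nim-sum: 7 ^ 11 = 12.
The nim-sum is 12 ≠ 0, so this is an N-position: the player to move can win; the first player has a winning move.

the first player wins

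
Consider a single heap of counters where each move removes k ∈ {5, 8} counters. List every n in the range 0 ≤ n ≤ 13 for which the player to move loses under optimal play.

Compute g(0), g(1), … for moves {5, 8}:
g(0) = mex{} = 0
g(1) = mex{} = 0
g(2) = mex{} = 0
g(3) = mex{} = 0
g(4) = mex{} = 0
g(5) = mex{0} = 1
g(6) = mex{0} = 1
g(7) = mex{0} = 1
g(8) = mex{0} = 1
g(9) = mex{0} = 1
g(10) = mex{0,1} = 2
g(11) = mex{0,1} = 2
g(12) = mex{0,1} = 2
g(13) = mex{1} = 0
The P-positions (g = 0) in 0..13 are 0, 1, 2, 3, 4, 13.

0, 1, 2, 3, 4, 13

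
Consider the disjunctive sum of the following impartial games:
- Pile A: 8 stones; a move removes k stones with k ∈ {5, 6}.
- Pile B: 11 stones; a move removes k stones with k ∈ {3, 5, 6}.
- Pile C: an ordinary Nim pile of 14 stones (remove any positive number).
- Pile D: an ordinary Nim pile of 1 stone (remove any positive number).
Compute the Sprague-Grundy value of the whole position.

Grundy values for pile A (subtraction set {5, 6}):
g(0) = mex{} = 0
g(1) = mex{} = 0
g(2) = mex{} = 0
g(3) = mex{} = 0
g(4) = mex{} = 0
g(5) = mex{0} = 1
g(6) = mex{0} = 1
g(7) = mex{0} = 1
g(8) = mex{0} = 1
So g(8) = 1.
Build the Grundy sequence for pile B with g(k) = mex{g(k−s) : s ∈ {3, 5, 6}, s ≤ k}:
k:     0  1  2  3  4  5  6  7  8  9 10 11
g(k):  0  0  0  1  1  1  2  2  2  0  0  0
So g(11) = 0.
Pile C is a plain Nim pile of size 14, so its Grundy value is 14.
Pile D is a plain Nim pile of size 1, so its Grundy value is 1.
By the Sprague-Grundy theorem, the Grundy value of a sum of independent games is the XOR of the component values.
Combined value = 1 XOR 0 XOR 14 XOR 1 = 14.

14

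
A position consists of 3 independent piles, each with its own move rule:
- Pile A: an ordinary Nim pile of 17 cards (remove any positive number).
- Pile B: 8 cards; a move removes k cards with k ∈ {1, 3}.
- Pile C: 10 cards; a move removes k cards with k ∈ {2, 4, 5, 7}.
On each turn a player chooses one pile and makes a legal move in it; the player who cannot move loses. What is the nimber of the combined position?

Pile A is a plain Nim pile of size 17, so its Grundy value is 17.
Build the Grundy sequence for pile B with g(k) = mex{g(k−s) : s ∈ {1, 3}, s ≤ k}:
g(0) = mex{} = 0
g(1) = mex{0} = 1
g(2) = mex{1} = 0
g(3) = mex{0} = 1
g(4) = mex{1} = 0
g(5) = mex{0} = 1
g(6) = mex{1} = 0
g(7) = mex{0} = 1
g(8) = mex{1} = 0
So g(8) = 0.
Build the Grundy sequence for pile C with g(k) = mex{g(k−s) : s ∈ {2, 4, 5, 7}, s ≤ k}:
k:     0  1  2  3  4  5  6  7  8  9 10
g(k):  0  0  1  1  2  2  3  3  4  0  0
So g(10) = 0.
By the Sprague-Grundy theorem, the Grundy value of a sum of independent games is the XOR of the component values.
Combined value = 17 XOR 0 XOR 0 = 17.

17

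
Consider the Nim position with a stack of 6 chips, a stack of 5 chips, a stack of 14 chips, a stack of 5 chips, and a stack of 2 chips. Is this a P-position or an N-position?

N-position

Nim-sum: 6 XOR 5 XOR 14 XOR 5 XOR 2 = 10.
The nim-sum is 10 ≠ 0, so this is an N-position: the player to move can win.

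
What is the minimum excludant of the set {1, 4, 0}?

2

The values 0, 1 are all present; 2 is the first non-negative integer missing from the set.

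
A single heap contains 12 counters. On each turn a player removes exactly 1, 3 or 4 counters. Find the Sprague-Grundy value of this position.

Grundy values for subtraction set {1, 3, 4}:
g(0) = mex{} = 0
g(1) = mex{0} = 1
g(2) = mex{1} = 0
g(3) = mex{0} = 1
g(4) = mex{0,1} = 2
g(5) = mex{0,1,2} = 3
g(6) = mex{0,1,3} = 2
g(7) = mex{1,2} = 0
g(8) = mex{0,2,3} = 1
g(9) = mex{1,2,3} = 0
g(10) = mex{0,2} = 1
g(11) = mex{0,1} = 2
g(12) = mex{0,1,2} = 3
So g(12) = 3.

3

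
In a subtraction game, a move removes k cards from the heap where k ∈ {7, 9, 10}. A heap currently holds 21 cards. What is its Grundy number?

0

Build the Grundy sequence with g(k) = mex{g(k−s) : s ∈ {7, 9, 10}, s ≤ k}:
k:     0  1  2  3  4  5  6  7  8  9 10 11 12 13 14 15 16 17 18 19 20 21
g(k):  0  0  0  0  0  0  0  1  1  1  1  1  1  1  2  2  2  0  0  0  0  0
So g(21) = 0.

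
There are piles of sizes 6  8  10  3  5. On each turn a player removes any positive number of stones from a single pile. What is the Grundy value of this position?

2

Compute the nim-sum pairwise:
6 ^ 8 = 14
14 ^ 10 = 4
4 ^ 3 = 7
7 ^ 5 = 2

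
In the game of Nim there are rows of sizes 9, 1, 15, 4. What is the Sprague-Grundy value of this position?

3

Compute the nim-sum pairwise:
9 XOR 1 = 8
8 XOR 15 = 7
7 XOR 4 = 3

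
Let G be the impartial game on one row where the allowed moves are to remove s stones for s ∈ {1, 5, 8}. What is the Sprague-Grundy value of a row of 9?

Grundy values for subtraction set {1, 5, 8}:
g(0) = mex{} = 0
g(1) = mex{0} = 1
g(2) = mex{1} = 0
g(3) = mex{0} = 1
g(4) = mex{1} = 0
g(5) = mex{0} = 1
g(6) = mex{1} = 0
g(7) = mex{0} = 1
g(8) = mex{0,1} = 2
g(9) = mex{0,1,2} = 3
So g(9) = 3.

3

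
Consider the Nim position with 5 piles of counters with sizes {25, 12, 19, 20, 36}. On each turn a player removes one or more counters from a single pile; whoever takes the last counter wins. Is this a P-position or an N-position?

N-position

Compute the nim-sum pairwise:
25 ^ 12 = 21
21 ^ 19 = 6
6 ^ 20 = 18
18 ^ 36 = 54
The nim-sum is 54 ≠ 0, so this is an N-position: the player to move can win.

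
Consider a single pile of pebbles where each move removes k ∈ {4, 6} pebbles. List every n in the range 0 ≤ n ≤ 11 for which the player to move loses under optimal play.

Build the Grundy sequence with g(k) = mex{g(k−s) : s ∈ {4, 6}, s ≤ k}:
k:     0  1  2  3  4  5  6  7  8  9 10 11
g(k):  0  0  0  0  1  1  1  1  2  2  0  0
The P-positions (g = 0) in 0..11 are 0, 1, 2, 3, 10, 11.

0, 1, 2, 3, 10, 11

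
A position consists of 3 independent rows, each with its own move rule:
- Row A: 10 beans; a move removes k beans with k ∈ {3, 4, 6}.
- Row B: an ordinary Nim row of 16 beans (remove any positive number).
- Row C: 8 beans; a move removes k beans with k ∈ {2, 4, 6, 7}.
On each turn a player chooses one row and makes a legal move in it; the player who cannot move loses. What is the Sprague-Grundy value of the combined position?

20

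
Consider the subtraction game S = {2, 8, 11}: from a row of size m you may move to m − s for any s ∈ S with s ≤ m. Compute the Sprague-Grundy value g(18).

Grundy values for subtraction set {2, 8, 11}:
k:     0  1  2  3  4  5  6  7  8  9 10 11 12 13 14 15 16 17 18
g(k):  0  0  1  1  0  0  1  1  2  2  0  3  1  2  0  3  1  0  2
So g(18) = 2.

2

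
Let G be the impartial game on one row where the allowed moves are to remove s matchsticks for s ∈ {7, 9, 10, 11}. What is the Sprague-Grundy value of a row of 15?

Grundy values for subtraction set {7, 9, 10, 11}:
k:     0  1  2  3  4  5  6  7  8  9 10 11 12 13 14 15
g(k):  0  0  0  0  0  0  0  1  1  1  1  1  1  1  2  2
So g(15) = 2.

2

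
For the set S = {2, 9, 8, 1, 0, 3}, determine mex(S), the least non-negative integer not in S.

4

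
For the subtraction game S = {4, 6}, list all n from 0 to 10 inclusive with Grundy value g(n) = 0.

0, 1, 2, 3, 10

Grundy values for subtraction set {4, 6}:
k:     0  1  2  3  4  5  6  7  8  9 10
g(k):  0  0  0  0  1  1  1  1  2  2  0
The P-positions (g = 0) in 0..10 are 0, 1, 2, 3, 10.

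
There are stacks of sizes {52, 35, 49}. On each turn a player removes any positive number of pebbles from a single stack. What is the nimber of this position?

38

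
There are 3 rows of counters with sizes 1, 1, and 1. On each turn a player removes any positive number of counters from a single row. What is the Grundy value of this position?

1

Nim-sum: 1 ⊕ 1 ⊕ 1 = 1.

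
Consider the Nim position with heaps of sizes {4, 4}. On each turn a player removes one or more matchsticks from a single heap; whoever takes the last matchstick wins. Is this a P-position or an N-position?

P-position

Nim-sum: 4 XOR 4 = 0.
The nim-sum is 0, so this is a P-position: the player to move is in a losing position under optimal play.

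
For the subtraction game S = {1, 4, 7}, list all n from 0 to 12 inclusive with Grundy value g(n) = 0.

Compute g(0), g(1), … for moves {1, 4, 7}:
k:     0  1  2  3  4  5  6  7  8  9 10 11 12
g(k):  0  1  0  1  2  0  1  2  0  1  0  1  2
The P-positions (g = 0) in 0..12 are 0, 2, 5, 8, 10.

0, 2, 5, 8, 10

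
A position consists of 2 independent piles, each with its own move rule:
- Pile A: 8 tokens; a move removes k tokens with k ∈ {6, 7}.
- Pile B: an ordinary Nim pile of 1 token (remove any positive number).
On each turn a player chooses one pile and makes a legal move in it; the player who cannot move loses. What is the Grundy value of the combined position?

For pile A, compute g(0), g(1), … with moves {6, 7}:
k:     0  1  2  3  4  5  6  7  8
g(k):  0  0  0  0  0  0  1  1  1
So g(8) = 1.
Pile B is a plain Nim pile of size 1, so its Grundy value is 1.
The value of a disjunctive sum is the nim-sum of the parts.
Combined value = 1 XOR 1 = 0.

0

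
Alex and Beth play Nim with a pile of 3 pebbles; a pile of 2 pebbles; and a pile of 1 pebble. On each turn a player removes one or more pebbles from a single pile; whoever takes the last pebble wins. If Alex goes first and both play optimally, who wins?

Beth wins

Nim-sum: 3 ^ 2 ^ 1 = 0.
The nim-sum is 0, so this is a P-position: the player to move is in a losing position under optimal play; Alex is about to move from it and so loses — Beth wins.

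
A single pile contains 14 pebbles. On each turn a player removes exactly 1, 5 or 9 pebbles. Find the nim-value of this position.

0

Compute g(0), g(1), … for moves {1, 5, 9}:
g(0) = mex{} = 0
g(1) = mex{0} = 1
g(2) = mex{1} = 0
g(3) = mex{0} = 1
g(4) = mex{1} = 0
g(5) = mex{0} = 1
g(6) = mex{1} = 0
g(7) = mex{0} = 1
g(8) = mex{1} = 0
g(9) = mex{0} = 1
g(10) = mex{1} = 0
g(11) = mex{0} = 1
g(12) = mex{1} = 0
g(13) = mex{0} = 1
g(14) = mex{1} = 0
So g(14) = 0.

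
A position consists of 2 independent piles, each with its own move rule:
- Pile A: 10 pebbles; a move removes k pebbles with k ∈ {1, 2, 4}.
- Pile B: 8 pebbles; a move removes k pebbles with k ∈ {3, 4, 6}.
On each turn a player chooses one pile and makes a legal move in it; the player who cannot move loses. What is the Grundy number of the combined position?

3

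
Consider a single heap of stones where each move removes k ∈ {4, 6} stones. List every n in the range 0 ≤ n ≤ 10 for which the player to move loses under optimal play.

0, 1, 2, 3, 10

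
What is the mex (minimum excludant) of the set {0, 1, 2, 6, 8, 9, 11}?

3

The values 0, 1, 2 are all present; 3 is the first non-negative integer missing from the set.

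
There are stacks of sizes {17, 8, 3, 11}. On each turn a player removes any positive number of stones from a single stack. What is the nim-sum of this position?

17

Nim-sum: 17 XOR 8 XOR 3 XOR 11 = 17.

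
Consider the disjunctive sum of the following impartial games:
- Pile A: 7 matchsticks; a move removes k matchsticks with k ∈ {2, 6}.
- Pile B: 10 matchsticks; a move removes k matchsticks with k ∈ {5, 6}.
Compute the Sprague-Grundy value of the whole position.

3

Grundy values for pile A (subtraction set {2, 6}):
g(0) = mex{} = 0
g(1) = mex{} = 0
g(2) = mex{0} = 1
g(3) = mex{0} = 1
g(4) = mex{1} = 0
g(5) = mex{1} = 0
g(6) = mex{0} = 1
g(7) = mex{0} = 1
So g(7) = 1.
Build the Grundy sequence for pile B with g(k) = mex{g(k−s) : s ∈ {5, 6}, s ≤ k}:
k:     0  1  2  3  4  5  6  7  8  9 10
g(k):  0  0  0  0  0  1  1  1  1  1  2
So g(10) = 2.
The value of a disjunctive sum is the nim-sum of the parts.
Combined value = 1 ⊕ 2 = 3.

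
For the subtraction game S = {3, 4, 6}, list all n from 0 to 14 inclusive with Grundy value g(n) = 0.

0, 1, 2, 9, 10, 11

Grundy values for subtraction set {3, 4, 6}:
k:     0  1  2  3  4  5  6  7  8  9 10 11 12 13 14
g(k):  0  0  0  1  1  1  2  2  2  0  0  0  1  1  1
The P-positions (g = 0) in 0..14 are 0, 1, 2, 9, 10, 11.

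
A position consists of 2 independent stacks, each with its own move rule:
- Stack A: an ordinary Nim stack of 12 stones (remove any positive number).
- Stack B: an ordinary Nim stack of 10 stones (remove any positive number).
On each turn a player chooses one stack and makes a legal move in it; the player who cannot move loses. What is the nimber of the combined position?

Stack A is a plain Nim stack of size 12, so its Grundy value is 12.
Stack B is a plain Nim stack of size 10, so its Grundy value is 10.
By the Sprague-Grundy theorem, the Grundy value of a sum of independent games is the XOR of the component values.
Combined value = 12 ⊕ 10 = 6.

6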